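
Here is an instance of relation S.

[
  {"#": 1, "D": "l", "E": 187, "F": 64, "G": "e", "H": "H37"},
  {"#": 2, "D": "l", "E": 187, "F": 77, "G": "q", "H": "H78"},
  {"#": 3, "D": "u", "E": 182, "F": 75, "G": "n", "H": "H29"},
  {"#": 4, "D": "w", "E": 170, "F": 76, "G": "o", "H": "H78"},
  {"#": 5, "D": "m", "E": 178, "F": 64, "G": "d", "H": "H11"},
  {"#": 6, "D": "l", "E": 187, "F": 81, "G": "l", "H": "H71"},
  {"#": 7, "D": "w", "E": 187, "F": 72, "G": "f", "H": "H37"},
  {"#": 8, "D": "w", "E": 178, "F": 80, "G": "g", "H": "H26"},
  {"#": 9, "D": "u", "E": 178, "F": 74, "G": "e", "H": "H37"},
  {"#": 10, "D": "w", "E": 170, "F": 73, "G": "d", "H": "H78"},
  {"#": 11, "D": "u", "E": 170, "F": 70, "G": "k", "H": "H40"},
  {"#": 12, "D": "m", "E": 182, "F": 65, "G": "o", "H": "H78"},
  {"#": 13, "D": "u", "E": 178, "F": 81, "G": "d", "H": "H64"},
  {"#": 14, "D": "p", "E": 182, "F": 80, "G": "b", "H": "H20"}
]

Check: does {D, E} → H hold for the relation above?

(D=l, E=187): rows 1, 2, 6 → H takes values {H37, H78, H71} — violation
(D=u, E=182): row 3 → H = H29 ✓
(D=w, E=170): rows 4, 10 → H = H78, H78 ✓
(D=m, E=178): row 5 → H = H11 ✓
(D=w, E=187): row 7 → H = H37 ✓
(D=w, E=178): row 8 → H = H26 ✓
(D=u, E=178): rows 9, 13 → H takes values {H37, H64} — violation
(D=u, E=170): row 11 → H = H40 ✓
(D=m, E=182): row 12 → H = H78 ✓
(D=p, E=182): row 14 → H = H20 ✓
Two rows agree on {D, E} but differ on H, so {D, E} → H does not hold.

No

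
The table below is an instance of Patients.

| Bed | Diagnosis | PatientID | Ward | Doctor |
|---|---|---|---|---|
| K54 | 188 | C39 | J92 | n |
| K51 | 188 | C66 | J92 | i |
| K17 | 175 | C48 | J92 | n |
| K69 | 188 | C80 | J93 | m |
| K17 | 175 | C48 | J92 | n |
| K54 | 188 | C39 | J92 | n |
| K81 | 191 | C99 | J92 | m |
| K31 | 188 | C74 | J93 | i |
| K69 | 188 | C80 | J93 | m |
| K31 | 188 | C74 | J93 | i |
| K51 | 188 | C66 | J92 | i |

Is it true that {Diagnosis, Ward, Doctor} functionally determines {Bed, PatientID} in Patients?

(Diagnosis=188, Ward=J92, Doctor=n): 2 rows → {Bed,PatientID} = (K54, C39), (K54, C39) ✓
(Diagnosis=188, Ward=J92, Doctor=i): 2 rows → {Bed,PatientID} = (K51, C66), (K51, C66) ✓
(Diagnosis=175, Ward=J92, Doctor=n): 2 rows → {Bed,PatientID} = (K17, C48), (K17, C48) ✓
(Diagnosis=188, Ward=J93, Doctor=m): 2 rows → {Bed,PatientID} = (K69, C80), (K69, C80) ✓
(Diagnosis=191, Ward=J92, Doctor=m): 1 row → {Bed,PatientID} = (K81, C99) ✓
(Diagnosis=188, Ward=J93, Doctor=i): 2 rows → {Bed,PatientID} = (K31, C74), (K31, C74) ✓
Every {Diagnosis, Ward, Doctor} value is associated with a single {Bed, PatientID} value, so {Diagnosis, Ward, Doctor} -> {Bed, PatientID} holds.

Yes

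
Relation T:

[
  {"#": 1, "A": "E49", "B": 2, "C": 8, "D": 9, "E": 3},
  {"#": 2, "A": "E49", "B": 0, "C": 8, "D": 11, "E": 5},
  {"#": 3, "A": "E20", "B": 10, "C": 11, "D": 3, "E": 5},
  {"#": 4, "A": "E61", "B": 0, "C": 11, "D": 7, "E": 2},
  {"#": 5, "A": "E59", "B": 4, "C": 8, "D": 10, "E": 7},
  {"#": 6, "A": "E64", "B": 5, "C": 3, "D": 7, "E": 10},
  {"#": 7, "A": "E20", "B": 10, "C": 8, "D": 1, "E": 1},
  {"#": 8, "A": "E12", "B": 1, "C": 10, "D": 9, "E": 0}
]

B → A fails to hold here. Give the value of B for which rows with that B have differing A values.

B=2: row 1 → A = E49 ✓
B=0: rows 2, 4 → A takes values {E49, E61} — violation
B=10: rows 3, 7 → A = E20, E20 ✓
B=4: row 5 → A = E59 ✓
B=5: row 6 → A = E64 ✓
B=1: row 8 → A = E12 ✓
The only B value with inconsistent A is B=0.

0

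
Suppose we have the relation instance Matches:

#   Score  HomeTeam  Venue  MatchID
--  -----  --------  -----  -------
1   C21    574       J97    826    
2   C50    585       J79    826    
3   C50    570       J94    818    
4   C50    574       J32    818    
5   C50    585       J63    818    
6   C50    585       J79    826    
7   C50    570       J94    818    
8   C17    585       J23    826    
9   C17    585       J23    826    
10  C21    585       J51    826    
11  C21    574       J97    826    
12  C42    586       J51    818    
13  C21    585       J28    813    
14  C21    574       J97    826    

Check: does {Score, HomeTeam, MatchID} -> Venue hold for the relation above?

(Score=C21, HomeTeam=574, MatchID=826): rows 1, 11, 14 → Venue = J97, J97, J97 ✓
(Score=C50, HomeTeam=585, MatchID=826): rows 2, 6 → Venue = J79, J79 ✓
(Score=C50, HomeTeam=570, MatchID=818): rows 3, 7 → Venue = J94, J94 ✓
(Score=C50, HomeTeam=574, MatchID=818): row 4 → Venue = J32 ✓
(Score=C50, HomeTeam=585, MatchID=818): row 5 → Venue = J63 ✓
(Score=C17, HomeTeam=585, MatchID=826): rows 8, 9 → Venue = J23, J23 ✓
(Score=C21, HomeTeam=585, MatchID=826): row 10 → Venue = J51 ✓
(Score=C42, HomeTeam=586, MatchID=818): row 12 → Venue = J51 ✓
(Score=C21, HomeTeam=585, MatchID=813): row 13 → Venue = J28 ✓
Every {Score, HomeTeam, MatchID} value is associated with a single Venue value, so {Score, HomeTeam, MatchID} -> Venue holds.

Yes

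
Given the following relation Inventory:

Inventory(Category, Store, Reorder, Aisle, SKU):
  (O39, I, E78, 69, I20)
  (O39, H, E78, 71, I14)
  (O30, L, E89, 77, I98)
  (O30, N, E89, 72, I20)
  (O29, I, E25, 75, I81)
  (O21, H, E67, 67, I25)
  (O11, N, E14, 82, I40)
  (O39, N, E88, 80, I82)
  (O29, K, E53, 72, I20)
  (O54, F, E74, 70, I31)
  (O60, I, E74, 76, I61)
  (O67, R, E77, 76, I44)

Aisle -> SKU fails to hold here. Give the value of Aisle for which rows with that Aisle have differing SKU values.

76

Aisle=69: 1 row → SKU = I20 ✓
Aisle=71: 1 row → SKU = I14 ✓
Aisle=77: 1 row → SKU = I98 ✓
Aisle=72: 2 rows → SKU = I20, I20 ✓
Aisle=75: 1 row → SKU = I81 ✓
Aisle=67: 1 row → SKU = I25 ✓
Aisle=82: 1 row → SKU = I40 ✓
Aisle=80: 1 row → SKU = I82 ✓
Aisle=70: 1 row → SKU = I31 ✓
Aisle=76: 2 rows → SKU takes values {I61, I44} — violation
The only Aisle value with inconsistent SKU is Aisle=76.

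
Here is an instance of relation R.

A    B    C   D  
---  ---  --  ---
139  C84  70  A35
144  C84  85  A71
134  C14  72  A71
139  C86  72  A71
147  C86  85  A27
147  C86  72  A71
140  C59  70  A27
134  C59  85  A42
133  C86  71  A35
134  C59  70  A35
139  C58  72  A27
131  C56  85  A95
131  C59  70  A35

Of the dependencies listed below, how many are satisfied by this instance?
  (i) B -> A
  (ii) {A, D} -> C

(i) B -> A: B=C84: 2 rows → A takes values {139, 144} — violation; B=C86: 4 rows → A takes values {139, 147, 133} — violation; B=C59: 4 rows → A takes values {140, 134, 131} — violation — fails.
(ii) {A, D} -> C: every LHS value maps to a single RHS value — holds.
1 of the 2 dependencies holds.

1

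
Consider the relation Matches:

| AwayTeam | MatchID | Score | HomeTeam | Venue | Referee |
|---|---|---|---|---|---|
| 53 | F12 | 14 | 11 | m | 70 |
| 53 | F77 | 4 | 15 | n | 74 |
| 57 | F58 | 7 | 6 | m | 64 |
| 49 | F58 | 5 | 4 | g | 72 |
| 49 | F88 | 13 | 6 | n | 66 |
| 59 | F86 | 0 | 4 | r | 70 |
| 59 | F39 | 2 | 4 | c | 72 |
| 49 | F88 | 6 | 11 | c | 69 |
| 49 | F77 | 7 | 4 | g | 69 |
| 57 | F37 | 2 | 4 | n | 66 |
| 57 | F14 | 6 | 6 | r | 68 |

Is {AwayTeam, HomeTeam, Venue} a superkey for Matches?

Two distinct rows share (AwayTeam=49, HomeTeam=4, Venue=g), so {AwayTeam, HomeTeam, Venue} does not determine every attribute — not a superkey.

No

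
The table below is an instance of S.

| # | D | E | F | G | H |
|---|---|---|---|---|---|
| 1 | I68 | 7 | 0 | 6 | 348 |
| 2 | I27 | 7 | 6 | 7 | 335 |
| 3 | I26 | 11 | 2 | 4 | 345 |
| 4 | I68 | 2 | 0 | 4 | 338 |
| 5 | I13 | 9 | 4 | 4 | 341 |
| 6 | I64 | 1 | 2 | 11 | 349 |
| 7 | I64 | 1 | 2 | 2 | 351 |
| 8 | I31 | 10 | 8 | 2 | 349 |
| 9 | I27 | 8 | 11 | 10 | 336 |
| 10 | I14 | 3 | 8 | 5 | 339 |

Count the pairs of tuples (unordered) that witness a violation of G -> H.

G=4: violating pairs (3,4), (3,5), (4,5) — 3 pairs.
G=2: violating pairs (7,8) — 1 pair.

4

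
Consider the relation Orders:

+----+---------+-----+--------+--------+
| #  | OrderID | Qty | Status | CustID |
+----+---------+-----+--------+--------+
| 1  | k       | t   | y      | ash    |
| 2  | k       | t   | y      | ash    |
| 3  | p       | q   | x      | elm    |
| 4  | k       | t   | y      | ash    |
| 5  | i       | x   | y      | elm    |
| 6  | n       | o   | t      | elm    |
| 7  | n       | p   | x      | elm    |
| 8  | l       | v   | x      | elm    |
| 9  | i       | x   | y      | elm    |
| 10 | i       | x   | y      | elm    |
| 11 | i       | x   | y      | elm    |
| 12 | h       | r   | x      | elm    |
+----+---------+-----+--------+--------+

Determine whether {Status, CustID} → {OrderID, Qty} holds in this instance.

No

(Status=y, CustID=ash): rows 1, 2, 4 → {OrderID,Qty} = (k, t), (k, t), (k, t) ✓
(Status=x, CustID=elm): rows 3, 7, 8, 12 → {OrderID,Qty} takes values {(p, q), (n, p), (l, v), (h, r)} — violation
(Status=y, CustID=elm): rows 5, 9, 10, 11 → {OrderID,Qty} = (i, x), (i, x), (i, x), (i, x) ✓
(Status=t, CustID=elm): row 6 → {OrderID,Qty} = (n, o) ✓
Two rows agree on {Status, CustID} but differ on {OrderID, Qty}, so {Status, CustID} → {OrderID, Qty} does not hold.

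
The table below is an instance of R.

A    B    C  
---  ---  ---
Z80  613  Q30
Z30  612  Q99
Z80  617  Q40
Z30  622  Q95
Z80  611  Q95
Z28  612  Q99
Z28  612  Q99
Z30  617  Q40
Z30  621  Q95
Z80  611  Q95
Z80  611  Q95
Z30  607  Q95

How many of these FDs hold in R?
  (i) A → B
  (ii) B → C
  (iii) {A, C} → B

1

(i) A → B: A=Z80: 5 rows → B takes values {613, 617, 611} — violation; A=Z30: 5 rows → B takes values {612, 622, 617, 621, 607} — violation — fails.
(ii) B → C: every LHS value maps to a single RHS value — holds.
(iii) {A, C} → B: (A=Z30, C=Q95): 3 rows → B takes values {622, 621, 607} — violation — fails.
1 of the 3 dependencies holds.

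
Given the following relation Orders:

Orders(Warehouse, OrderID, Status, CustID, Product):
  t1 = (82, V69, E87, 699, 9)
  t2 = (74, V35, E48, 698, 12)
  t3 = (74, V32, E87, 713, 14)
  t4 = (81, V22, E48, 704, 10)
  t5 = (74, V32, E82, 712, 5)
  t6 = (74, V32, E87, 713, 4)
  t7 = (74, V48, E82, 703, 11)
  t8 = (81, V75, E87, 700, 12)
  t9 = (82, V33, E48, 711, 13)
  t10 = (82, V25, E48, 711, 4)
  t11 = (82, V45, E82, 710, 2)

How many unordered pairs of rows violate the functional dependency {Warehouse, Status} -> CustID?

(Warehouse=74, Status=E87): all 2 rows agree on CustID — 0 pairs.
(Warehouse=74, Status=E82): violating pairs (5,7) — 1 pair.
(Warehouse=82, Status=E48): all 2 rows agree on CustID — 0 pairs.

1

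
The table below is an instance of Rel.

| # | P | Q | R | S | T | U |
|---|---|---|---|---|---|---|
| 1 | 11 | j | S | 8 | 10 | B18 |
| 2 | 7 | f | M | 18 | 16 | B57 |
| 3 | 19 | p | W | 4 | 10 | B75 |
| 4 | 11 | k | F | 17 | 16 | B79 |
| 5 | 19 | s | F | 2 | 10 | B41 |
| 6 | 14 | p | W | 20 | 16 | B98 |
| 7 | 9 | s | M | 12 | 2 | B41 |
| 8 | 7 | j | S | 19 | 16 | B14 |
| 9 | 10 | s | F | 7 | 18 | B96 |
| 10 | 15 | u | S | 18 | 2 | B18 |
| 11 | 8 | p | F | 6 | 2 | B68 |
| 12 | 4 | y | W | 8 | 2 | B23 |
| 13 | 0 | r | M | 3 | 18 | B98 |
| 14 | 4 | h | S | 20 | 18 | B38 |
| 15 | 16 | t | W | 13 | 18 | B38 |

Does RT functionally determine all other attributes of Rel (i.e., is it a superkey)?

Yes

All 15 rows have distinct RT values, so RT → (all attributes) holds and RT is a superkey.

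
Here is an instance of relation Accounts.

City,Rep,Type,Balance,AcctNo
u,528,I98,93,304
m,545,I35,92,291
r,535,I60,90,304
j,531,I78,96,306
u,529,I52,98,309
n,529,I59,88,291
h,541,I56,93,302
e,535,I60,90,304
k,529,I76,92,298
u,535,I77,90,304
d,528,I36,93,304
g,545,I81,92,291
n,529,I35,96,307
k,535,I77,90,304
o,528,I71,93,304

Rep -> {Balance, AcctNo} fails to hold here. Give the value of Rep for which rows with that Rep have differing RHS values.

Rep=528: 3 rows → {Balance,AcctNo} = (93, 304), (93, 304), (93, 304) ✓
Rep=545: 2 rows → {Balance,AcctNo} = (92, 291), (92, 291) ✓
Rep=535: 4 rows → {Balance,AcctNo} = (90, 304), (90, 304), (90, 304), (90, 304) ✓
Rep=531: 1 row → {Balance,AcctNo} = (96, 306) ✓
Rep=529: 4 rows → {Balance,AcctNo} takes values {(98, 309), (88, 291), (92, 298), (96, 307)} — violation
Rep=541: 1 row → {Balance,AcctNo} = (93, 302) ✓
The only Rep value with inconsistent RHS is Rep=529.

529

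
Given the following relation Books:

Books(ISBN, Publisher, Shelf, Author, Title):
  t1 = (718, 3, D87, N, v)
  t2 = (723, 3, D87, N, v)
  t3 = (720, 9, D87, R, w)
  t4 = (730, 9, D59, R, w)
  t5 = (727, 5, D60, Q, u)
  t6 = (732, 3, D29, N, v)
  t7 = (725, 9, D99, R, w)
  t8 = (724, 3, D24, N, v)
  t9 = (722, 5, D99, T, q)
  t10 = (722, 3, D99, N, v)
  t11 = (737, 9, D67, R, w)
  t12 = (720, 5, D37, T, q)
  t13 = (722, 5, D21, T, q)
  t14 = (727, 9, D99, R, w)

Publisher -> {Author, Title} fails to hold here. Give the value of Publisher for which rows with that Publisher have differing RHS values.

Publisher=3: rows 1, 2, 6, 8, 10 → {Author,Title} = (N, v), (N, v), (N, v), (N, v), (N, v) ✓
Publisher=9: rows 3, 4, 7, 11, 14 → {Author,Title} = (R, w), (R, w), (R, w), (R, w), (R, w) ✓
Publisher=5: rows 5, 9, 12, 13 → {Author,Title} takes values {(Q, u), (T, q)} — violation
The only Publisher value with inconsistent RHS is Publisher=5.

5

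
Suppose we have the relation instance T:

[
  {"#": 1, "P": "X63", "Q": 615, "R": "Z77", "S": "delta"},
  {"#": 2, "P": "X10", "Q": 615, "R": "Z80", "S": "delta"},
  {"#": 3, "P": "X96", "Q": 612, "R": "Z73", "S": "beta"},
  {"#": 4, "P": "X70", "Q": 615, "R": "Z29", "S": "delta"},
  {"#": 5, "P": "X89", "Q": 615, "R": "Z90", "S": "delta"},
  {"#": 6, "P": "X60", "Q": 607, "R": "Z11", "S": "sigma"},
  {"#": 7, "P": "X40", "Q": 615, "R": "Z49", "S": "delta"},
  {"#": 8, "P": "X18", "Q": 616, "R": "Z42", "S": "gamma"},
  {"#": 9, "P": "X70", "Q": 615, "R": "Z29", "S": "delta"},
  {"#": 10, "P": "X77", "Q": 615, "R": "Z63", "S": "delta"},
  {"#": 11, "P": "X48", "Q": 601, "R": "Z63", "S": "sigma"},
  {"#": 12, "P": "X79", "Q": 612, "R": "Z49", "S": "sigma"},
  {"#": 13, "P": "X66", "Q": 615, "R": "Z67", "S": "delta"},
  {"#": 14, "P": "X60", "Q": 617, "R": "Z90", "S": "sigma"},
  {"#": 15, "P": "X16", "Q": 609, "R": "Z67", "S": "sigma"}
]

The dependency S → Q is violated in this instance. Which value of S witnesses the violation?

S=delta: rows 1, 2, 4, 5, 7, 9, 10, 13 → Q = 615, 615, 615, 615, 615, 615, 615, 615 ✓
S=beta: row 3 → Q = 612 ✓
S=sigma: rows 6, 11, 12, 14, 15 → Q takes values {607, 601, 612, 617, 609} — violation
S=gamma: row 8 → Q = 616 ✓
The only S value with inconsistent Q is S=sigma.

sigma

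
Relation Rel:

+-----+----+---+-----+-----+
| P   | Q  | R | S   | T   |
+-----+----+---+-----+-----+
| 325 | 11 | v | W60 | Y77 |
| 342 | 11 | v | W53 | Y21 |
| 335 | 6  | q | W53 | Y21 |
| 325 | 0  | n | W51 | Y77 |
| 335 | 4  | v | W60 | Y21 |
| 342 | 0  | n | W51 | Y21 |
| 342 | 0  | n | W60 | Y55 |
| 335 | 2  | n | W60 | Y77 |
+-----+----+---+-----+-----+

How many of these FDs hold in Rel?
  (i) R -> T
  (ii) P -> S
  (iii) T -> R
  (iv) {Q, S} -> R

(i) R -> T: R=v: 3 rows → T takes values {Y77, Y21} — violation; R=n: 4 rows → T takes values {Y77, Y21, Y55} — violation — fails.
(ii) P -> S: P=325: 2 rows → S takes values {W60, W51} — violation; P=342: 3 rows → S takes values {W53, W51, W60} — violation; P=335: 3 rows → S takes values {W53, W60} — violation — fails.
(iii) T -> R: T=Y77: 3 rows → R takes values {v, n} — violation; T=Y21: 4 rows → R takes values {v, q, n} — violation — fails.
(iv) {Q, S} -> R: every LHS value maps to a single RHS value — holds.
1 of the 4 dependencies holds.

1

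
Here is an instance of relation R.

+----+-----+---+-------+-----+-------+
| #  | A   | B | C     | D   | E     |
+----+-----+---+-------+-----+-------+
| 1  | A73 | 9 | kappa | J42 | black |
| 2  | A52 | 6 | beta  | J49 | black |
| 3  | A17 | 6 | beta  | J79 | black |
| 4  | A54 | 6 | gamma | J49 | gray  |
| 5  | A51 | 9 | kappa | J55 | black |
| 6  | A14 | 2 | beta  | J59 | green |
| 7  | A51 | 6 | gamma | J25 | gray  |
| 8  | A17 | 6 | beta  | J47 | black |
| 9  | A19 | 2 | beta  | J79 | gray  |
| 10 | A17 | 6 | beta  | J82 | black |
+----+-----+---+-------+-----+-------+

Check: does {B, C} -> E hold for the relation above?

No

(B=9, C=kappa): rows 1, 5 → E = black, black ✓
(B=6, C=beta): rows 2, 3, 8, 10 → E = black, black, black, black ✓
(B=6, C=gamma): rows 4, 7 → E = gray, gray ✓
(B=2, C=beta): rows 6, 9 → E takes values {green, gray} — violation
Two rows agree on {B, C} but differ on E, so {B, C} -> E does not hold.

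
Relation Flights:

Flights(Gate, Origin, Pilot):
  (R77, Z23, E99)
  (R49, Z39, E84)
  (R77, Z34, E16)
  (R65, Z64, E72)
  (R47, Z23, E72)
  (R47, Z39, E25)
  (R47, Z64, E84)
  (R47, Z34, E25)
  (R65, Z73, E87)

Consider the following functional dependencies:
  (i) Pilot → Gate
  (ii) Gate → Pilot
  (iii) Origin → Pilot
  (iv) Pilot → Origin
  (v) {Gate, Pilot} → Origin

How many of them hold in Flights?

(i) Pilot → Gate: Pilot=E84: 2 rows → Gate takes values {R49, R47} — violation; Pilot=E72: 2 rows → Gate takes values {R65, R47} — violation — fails.
(ii) Gate → Pilot: Gate=R77: 2 rows → Pilot takes values {E99, E16} — violation; Gate=R65: 2 rows → Pilot takes values {E72, E87} — violation; Gate=R47: 4 rows → Pilot takes values {E72, E25, E84} — violation — fails.
(iii) Origin → Pilot: Origin=Z23: 2 rows → Pilot takes values {E99, E72} — violation; Origin=Z39: 2 rows → Pilot takes values {E84, E25} — violation; Origin=Z34: 2 rows → Pilot takes values {E16, E25} — violation; Origin=Z64: 2 rows → Pilot takes values {E72, E84} — violation — fails.
(iv) Pilot → Origin: Pilot=E84: 2 rows → Origin takes values {Z39, Z64} — violation; Pilot=E72: 2 rows → Origin takes values {Z64, Z23} — violation; Pilot=E25: 2 rows → Origin takes values {Z39, Z34} — violation — fails.
(v) {Gate, Pilot} → Origin: (Gate=R47, Pilot=E25): 2 rows → Origin takes values {Z39, Z34} — violation — fails.
None of the 5 dependencies hold.

0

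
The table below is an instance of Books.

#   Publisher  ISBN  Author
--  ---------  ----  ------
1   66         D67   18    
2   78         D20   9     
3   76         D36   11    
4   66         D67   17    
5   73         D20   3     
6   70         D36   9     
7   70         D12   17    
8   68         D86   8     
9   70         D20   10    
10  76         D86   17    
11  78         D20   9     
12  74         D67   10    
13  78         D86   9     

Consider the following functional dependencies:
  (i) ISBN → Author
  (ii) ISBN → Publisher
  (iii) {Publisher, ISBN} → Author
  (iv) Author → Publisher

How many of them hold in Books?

(i) ISBN → Author: ISBN=D67: rows 1, 4, 12 → Author takes values {18, 17, 10} — violation; ISBN=D20: rows 2, 5, 9, 11 → Author takes values {9, 3, 10} — violation; ISBN=D36: rows 3, 6 → Author takes values {11, 9} — violation; ISBN=D86: rows 8, 10, 13 → Author takes values {8, 17, 9} — violation — fails.
(ii) ISBN → Publisher: ISBN=D67: rows 1, 4, 12 → Publisher takes values {66, 74} — violation; ISBN=D20: rows 2, 5, 9, 11 → Publisher takes values {78, 73, 70} — violation; ISBN=D36: rows 3, 6 → Publisher takes values {76, 70} — violation; ISBN=D86: rows 8, 10, 13 → Publisher takes values {68, 76, 78} — violation — fails.
(iii) {Publisher, ISBN} → Author: (Publisher=66, ISBN=D67): rows 1, 4 → Author takes values {18, 17} — violation — fails.
(iv) Author → Publisher: Author=9: rows 2, 6, 11, 13 → Publisher takes values {78, 70} — violation; Author=17: rows 4, 7, 10 → Publisher takes values {66, 70, 76} — violation; Author=10: rows 9, 12 → Publisher takes values {70, 74} — violation — fails.
None of the 4 dependencies hold.

0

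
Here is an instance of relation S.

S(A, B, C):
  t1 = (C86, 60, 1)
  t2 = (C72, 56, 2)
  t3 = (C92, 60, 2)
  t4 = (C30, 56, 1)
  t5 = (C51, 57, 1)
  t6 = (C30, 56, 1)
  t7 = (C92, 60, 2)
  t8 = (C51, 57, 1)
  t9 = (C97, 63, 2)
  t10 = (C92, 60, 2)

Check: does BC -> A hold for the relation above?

(B=60, C=1): row 1 → A = C86 ✓
(B=56, C=2): row 2 → A = C72 ✓
(B=60, C=2): rows 3, 7, 10 → A = C92, C92, C92 ✓
(B=56, C=1): rows 4, 6 → A = C30, C30 ✓
(B=57, C=1): rows 5, 8 → A = C51, C51 ✓
(B=63, C=2): row 9 → A = C97 ✓
Every BC value is associated with a single A value, so BC -> A holds.

Yes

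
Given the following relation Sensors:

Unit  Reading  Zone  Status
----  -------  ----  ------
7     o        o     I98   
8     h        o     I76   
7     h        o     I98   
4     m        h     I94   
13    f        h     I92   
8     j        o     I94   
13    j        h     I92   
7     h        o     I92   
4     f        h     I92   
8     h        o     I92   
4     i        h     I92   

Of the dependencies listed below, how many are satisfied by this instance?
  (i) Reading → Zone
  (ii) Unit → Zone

(i) Reading → Zone: Reading=j: 2 rows → Zone takes values {o, h} — violation — fails.
(ii) Unit → Zone: every LHS value maps to a single RHS value — holds.
1 of the 2 dependencies holds.

1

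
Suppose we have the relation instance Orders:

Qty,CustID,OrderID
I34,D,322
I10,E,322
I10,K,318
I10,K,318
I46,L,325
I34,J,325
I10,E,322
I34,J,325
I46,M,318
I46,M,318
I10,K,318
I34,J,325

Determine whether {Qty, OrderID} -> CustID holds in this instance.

Yes

(Qty=I34, OrderID=322): 1 row → CustID = D ✓
(Qty=I10, OrderID=322): 2 rows → CustID = E, E ✓
(Qty=I10, OrderID=318): 3 rows → CustID = K, K, K ✓
(Qty=I46, OrderID=325): 1 row → CustID = L ✓
(Qty=I34, OrderID=325): 3 rows → CustID = J, J, J ✓
(Qty=I46, OrderID=318): 2 rows → CustID = M, M ✓
Every {Qty, OrderID} value is associated with a single CustID value, so {Qty, OrderID} -> CustID holds.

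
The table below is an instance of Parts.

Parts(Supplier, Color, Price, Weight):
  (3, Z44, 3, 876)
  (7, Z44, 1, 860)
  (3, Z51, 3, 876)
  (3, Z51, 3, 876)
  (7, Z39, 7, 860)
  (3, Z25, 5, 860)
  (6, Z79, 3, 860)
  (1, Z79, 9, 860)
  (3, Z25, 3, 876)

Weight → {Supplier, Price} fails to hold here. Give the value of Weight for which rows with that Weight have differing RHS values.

Weight=876: 4 rows → {Supplier,Price} = (3, 3), (3, 3), (3, 3), (3, 3) ✓
Weight=860: 5 rows → {Supplier,Price} takes values {(7, 1), (7, 7), (3, 5), (6, 3), (1, 9)} — violation
The only Weight value with inconsistent RHS is Weight=860.

860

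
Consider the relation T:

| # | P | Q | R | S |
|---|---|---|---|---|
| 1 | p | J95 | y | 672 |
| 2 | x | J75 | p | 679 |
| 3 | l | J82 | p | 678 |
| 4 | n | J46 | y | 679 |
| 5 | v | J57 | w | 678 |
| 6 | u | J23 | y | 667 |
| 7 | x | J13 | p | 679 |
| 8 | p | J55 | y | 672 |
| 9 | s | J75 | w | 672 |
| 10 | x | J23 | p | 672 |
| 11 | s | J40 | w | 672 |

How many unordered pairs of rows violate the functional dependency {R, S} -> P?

(R=y, S=672): all 2 rows agree on P — 0 pairs.
(R=p, S=679): all 2 rows agree on P — 0 pairs.
(R=w, S=672): all 2 rows agree on P — 0 pairs.

0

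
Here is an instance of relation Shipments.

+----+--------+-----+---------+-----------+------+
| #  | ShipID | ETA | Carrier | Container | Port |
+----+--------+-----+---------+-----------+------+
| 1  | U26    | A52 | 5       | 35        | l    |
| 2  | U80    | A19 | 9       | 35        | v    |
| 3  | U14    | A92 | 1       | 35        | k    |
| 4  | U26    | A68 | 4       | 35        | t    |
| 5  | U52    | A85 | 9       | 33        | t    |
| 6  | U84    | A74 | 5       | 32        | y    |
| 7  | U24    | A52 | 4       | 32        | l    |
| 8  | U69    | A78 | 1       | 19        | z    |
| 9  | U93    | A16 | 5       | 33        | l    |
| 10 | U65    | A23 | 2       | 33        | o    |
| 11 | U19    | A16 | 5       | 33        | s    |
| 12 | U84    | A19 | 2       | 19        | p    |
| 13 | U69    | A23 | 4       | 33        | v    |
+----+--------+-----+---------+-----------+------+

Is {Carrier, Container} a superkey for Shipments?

No

Rows 9 and 11 have the same {Carrier, Container} value (Carrier=5, Container=33) but are distinct tuples, so {Carrier, Container} does not determine every attribute — not a superkey.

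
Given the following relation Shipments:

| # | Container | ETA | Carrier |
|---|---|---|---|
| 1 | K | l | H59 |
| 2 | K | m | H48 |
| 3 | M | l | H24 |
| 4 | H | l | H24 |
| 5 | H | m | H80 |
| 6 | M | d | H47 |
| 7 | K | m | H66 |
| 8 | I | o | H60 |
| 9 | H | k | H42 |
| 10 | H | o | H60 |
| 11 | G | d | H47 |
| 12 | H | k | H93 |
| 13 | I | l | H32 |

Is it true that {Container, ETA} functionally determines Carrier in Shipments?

(Container=K, ETA=l): row 1 → Carrier = H59 ✓
(Container=K, ETA=m): rows 2, 7 → Carrier takes values {H48, H66} — violation
(Container=M, ETA=l): row 3 → Carrier = H24 ✓
(Container=H, ETA=l): row 4 → Carrier = H24 ✓
(Container=H, ETA=m): row 5 → Carrier = H80 ✓
(Container=M, ETA=d): row 6 → Carrier = H47 ✓
(Container=I, ETA=o): row 8 → Carrier = H60 ✓
(Container=H, ETA=k): rows 9, 12 → Carrier takes values {H42, H93} — violation
(Container=H, ETA=o): row 10 → Carrier = H60 ✓
(Container=G, ETA=d): row 11 → Carrier = H47 ✓
(Container=I, ETA=l): row 13 → Carrier = H32 ✓
Two rows agree on {Container, ETA} but differ on Carrier, so {Container, ETA} -> Carrier does not hold.

No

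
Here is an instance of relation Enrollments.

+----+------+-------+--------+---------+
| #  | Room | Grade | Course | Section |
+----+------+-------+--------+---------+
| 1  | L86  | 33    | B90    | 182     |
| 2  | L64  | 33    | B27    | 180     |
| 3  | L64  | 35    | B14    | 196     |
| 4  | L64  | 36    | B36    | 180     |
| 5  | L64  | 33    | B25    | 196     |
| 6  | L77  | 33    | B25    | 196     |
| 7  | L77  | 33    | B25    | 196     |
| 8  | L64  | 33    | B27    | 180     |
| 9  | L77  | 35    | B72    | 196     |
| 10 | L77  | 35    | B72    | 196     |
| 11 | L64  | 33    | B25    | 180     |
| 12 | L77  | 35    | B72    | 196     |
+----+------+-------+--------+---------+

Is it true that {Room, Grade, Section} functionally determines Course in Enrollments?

No

(Room=L86, Grade=33, Section=182): row 1 → Course = B90 ✓
(Room=L64, Grade=33, Section=180): rows 2, 8, 11 → Course takes values {B27, B25} — violation
(Room=L64, Grade=35, Section=196): row 3 → Course = B14 ✓
(Room=L64, Grade=36, Section=180): row 4 → Course = B36 ✓
(Room=L64, Grade=33, Section=196): row 5 → Course = B25 ✓
(Room=L77, Grade=33, Section=196): rows 6, 7 → Course = B25, B25 ✓
(Room=L77, Grade=35, Section=196): rows 9, 10, 12 → Course = B72, B72, B72 ✓
Two rows agree on {Room, Grade, Section} but differ on Course, so {Room, Grade, Section} → Course does not hold.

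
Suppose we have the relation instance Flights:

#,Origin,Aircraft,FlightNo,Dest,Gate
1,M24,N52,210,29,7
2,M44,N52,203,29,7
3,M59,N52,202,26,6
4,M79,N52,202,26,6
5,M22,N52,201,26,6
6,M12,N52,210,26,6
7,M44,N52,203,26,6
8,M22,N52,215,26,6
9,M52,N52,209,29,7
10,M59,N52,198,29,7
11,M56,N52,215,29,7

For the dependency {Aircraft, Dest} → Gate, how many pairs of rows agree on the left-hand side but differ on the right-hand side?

0

(Aircraft=N52, Dest=29): all 5 rows agree on Gate — 0 pairs.
(Aircraft=N52, Dest=26): all 6 rows agree on Gate — 0 pairs.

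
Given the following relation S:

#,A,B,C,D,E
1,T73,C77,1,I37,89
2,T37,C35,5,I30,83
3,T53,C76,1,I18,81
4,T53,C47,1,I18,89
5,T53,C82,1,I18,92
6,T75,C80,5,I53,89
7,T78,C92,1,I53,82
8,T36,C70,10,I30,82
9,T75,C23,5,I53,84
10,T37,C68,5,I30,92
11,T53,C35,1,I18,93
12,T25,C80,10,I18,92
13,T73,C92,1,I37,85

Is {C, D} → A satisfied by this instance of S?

Yes

(C=1, D=I37): rows 1, 13 → A = T73, T73 ✓
(C=5, D=I30): rows 2, 10 → A = T37, T37 ✓
(C=1, D=I18): rows 3, 4, 5, 11 → A = T53, T53, T53, T53 ✓
(C=5, D=I53): rows 6, 9 → A = T75, T75 ✓
(C=1, D=I53): row 7 → A = T78 ✓
(C=10, D=I30): row 8 → A = T36 ✓
(C=10, D=I18): row 12 → A = T25 ✓
Every {C, D} value is associated with a single A value, so {C, D} → A holds.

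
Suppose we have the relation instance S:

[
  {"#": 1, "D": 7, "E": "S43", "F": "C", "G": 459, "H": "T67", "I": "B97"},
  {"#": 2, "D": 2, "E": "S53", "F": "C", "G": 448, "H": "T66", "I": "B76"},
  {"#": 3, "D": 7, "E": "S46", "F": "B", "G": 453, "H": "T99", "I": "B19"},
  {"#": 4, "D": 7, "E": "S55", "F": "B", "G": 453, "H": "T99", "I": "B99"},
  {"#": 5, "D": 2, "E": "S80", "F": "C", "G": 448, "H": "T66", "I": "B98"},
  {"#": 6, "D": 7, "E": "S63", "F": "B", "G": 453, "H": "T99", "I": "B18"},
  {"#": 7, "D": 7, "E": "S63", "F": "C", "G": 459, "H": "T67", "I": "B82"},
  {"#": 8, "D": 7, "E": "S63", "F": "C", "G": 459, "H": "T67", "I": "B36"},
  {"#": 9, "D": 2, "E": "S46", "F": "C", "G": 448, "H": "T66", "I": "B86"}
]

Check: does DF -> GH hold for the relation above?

(D=7, F=C): rows 1, 7, 8 → {G,H} = (459, T67), (459, T67), (459, T67) ✓
(D=2, F=C): rows 2, 5, 9 → {G,H} = (448, T66), (448, T66), (448, T66) ✓
(D=7, F=B): rows 3, 4, 6 → {G,H} = (453, T99), (453, T99), (453, T99) ✓
Every DF value is associated with a single GH value, so DF -> GH holds.

Yes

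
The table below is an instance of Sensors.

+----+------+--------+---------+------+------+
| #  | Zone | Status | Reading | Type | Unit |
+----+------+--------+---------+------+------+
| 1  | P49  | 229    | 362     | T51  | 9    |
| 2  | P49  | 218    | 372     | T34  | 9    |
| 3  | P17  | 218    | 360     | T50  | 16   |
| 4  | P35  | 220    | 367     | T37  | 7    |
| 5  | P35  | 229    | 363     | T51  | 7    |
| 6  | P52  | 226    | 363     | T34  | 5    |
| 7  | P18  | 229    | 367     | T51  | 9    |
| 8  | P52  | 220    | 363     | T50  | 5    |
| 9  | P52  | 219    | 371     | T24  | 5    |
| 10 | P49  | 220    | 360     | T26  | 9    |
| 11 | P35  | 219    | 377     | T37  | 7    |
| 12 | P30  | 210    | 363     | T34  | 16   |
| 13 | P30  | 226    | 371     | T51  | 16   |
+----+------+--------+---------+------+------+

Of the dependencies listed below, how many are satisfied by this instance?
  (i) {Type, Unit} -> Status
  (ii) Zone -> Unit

(i) {Type, Unit} -> Status: (Type=T37, Unit=7): rows 4, 11 → Status takes values {220, 219} — violation — fails.
(ii) Zone -> Unit: every LHS value maps to a single RHS value — holds.
1 of the 2 dependencies holds.

1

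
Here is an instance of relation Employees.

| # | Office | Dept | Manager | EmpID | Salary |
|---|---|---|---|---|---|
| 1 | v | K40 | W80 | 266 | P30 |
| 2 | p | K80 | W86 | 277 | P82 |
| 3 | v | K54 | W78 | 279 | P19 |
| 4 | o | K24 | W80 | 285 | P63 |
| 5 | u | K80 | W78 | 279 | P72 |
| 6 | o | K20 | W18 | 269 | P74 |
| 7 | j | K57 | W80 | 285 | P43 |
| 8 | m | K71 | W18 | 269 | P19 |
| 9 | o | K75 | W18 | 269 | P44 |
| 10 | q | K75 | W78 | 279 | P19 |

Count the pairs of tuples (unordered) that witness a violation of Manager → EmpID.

2

Manager=W80: violating pairs (1,4), (1,7) — 2 pairs.
Manager=W78: all 3 rows agree on EmpID — 0 pairs.
Manager=W18: all 3 rows agree on EmpID — 0 pairs.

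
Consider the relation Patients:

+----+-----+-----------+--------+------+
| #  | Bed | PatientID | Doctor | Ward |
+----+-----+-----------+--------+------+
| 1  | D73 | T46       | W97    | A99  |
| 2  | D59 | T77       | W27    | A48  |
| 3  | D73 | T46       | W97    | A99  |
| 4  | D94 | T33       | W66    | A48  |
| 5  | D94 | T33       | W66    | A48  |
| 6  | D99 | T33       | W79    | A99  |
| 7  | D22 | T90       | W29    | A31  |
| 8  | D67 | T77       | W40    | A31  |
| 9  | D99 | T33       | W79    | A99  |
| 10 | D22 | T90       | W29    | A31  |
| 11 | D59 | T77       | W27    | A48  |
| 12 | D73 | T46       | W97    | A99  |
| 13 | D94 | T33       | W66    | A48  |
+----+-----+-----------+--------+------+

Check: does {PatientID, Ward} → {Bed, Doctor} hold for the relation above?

Yes

(PatientID=T46, Ward=A99): rows 1, 3, 12 → {Bed,Doctor} = (D73, W97), (D73, W97), (D73, W97) ✓
(PatientID=T77, Ward=A48): rows 2, 11 → {Bed,Doctor} = (D59, W27), (D59, W27) ✓
(PatientID=T33, Ward=A48): rows 4, 5, 13 → {Bed,Doctor} = (D94, W66), (D94, W66), (D94, W66) ✓
(PatientID=T33, Ward=A99): rows 6, 9 → {Bed,Doctor} = (D99, W79), (D99, W79) ✓
(PatientID=T90, Ward=A31): rows 7, 10 → {Bed,Doctor} = (D22, W29), (D22, W29) ✓
(PatientID=T77, Ward=A31): row 8 → {Bed,Doctor} = (D67, W40) ✓
Every {PatientID, Ward} value is associated with a single {Bed, Doctor} value, so {PatientID, Ward} → {Bed, Doctor} holds.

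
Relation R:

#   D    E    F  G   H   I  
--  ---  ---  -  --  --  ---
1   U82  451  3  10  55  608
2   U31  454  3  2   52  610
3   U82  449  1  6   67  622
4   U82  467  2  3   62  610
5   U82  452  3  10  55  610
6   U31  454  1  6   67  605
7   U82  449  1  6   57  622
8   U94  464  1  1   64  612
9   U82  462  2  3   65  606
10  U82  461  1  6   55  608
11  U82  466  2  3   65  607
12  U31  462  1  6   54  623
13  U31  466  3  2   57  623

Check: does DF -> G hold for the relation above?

Yes

(D=U82, F=3): rows 1, 5 → G = 10, 10 ✓
(D=U31, F=3): rows 2, 13 → G = 2, 2 ✓
(D=U82, F=1): rows 3, 7, 10 → G = 6, 6, 6 ✓
(D=U82, F=2): rows 4, 9, 11 → G = 3, 3, 3 ✓
(D=U31, F=1): rows 6, 12 → G = 6, 6 ✓
(D=U94, F=1): row 8 → G = 1 ✓
Every DF value is associated with a single G value, so DF -> G holds.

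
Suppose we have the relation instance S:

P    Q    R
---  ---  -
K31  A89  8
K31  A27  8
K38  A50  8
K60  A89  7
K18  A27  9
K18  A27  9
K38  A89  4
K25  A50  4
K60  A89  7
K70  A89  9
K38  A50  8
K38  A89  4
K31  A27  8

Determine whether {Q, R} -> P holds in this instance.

Yes

(Q=A89, R=8): 1 row → P = K31 ✓
(Q=A27, R=8): 2 rows → P = K31, K31 ✓
(Q=A50, R=8): 2 rows → P = K38, K38 ✓
(Q=A89, R=7): 2 rows → P = K60, K60 ✓
(Q=A27, R=9): 2 rows → P = K18, K18 ✓
(Q=A89, R=4): 2 rows → P = K38, K38 ✓
(Q=A50, R=4): 1 row → P = K25 ✓
(Q=A89, R=9): 1 row → P = K70 ✓
Every {Q, R} value is associated with a single P value, so {Q, R} -> P holds.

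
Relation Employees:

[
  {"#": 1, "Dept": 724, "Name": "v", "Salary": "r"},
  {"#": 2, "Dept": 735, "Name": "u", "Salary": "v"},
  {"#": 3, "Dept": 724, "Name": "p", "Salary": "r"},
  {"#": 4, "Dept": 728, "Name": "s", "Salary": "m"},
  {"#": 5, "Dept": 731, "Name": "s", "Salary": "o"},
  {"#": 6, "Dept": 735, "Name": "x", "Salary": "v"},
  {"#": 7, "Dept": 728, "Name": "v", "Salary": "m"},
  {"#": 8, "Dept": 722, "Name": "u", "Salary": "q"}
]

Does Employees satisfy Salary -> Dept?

Salary=r: rows 1, 3 → Dept = 724, 724 ✓
Salary=v: rows 2, 6 → Dept = 735, 735 ✓
Salary=m: rows 4, 7 → Dept = 728, 728 ✓
Salary=o: row 5 → Dept = 731 ✓
Salary=q: row 8 → Dept = 722 ✓
Every Salary value is associated with a single Dept value, so Salary -> Dept holds.

Yes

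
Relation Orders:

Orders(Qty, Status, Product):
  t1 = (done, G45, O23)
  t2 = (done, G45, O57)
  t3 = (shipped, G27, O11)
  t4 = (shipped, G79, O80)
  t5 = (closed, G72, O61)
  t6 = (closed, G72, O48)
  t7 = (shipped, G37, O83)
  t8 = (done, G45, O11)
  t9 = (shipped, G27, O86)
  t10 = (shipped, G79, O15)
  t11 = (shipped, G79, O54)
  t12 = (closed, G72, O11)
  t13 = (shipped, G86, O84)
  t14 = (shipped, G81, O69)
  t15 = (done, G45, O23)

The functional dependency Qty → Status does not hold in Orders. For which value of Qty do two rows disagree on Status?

shipped

Qty=done: rows 1, 2, 8, 15 → Status = G45, G45, G45, G45 ✓
Qty=shipped: rows 3, 4, 7, 9, 10, 11, 13, 14 → Status takes values {G27, G79, G37, G86, G81} — violation
Qty=closed: rows 5, 6, 12 → Status = G72, G72, G72 ✓
The only Qty value with inconsistent Status is Qty=shipped.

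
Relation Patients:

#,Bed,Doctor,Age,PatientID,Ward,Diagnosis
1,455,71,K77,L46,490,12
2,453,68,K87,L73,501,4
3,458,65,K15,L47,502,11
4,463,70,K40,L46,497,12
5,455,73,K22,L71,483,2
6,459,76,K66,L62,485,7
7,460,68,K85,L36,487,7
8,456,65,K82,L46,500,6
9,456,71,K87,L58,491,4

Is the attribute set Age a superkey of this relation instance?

Rows 2 and 9 have the same Age value Age=K87 but are distinct tuples, so Age does not determine every attribute — not a superkey.

No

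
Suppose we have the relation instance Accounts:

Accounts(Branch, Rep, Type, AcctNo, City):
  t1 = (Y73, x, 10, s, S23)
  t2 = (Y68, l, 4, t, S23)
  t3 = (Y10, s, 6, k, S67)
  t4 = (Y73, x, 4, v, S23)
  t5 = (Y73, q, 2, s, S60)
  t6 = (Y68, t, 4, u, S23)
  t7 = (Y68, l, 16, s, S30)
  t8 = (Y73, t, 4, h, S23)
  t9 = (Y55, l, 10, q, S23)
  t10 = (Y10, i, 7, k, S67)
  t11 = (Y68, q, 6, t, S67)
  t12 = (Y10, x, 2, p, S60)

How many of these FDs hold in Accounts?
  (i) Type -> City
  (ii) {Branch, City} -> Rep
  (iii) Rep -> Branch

(i) Type -> City: every LHS value maps to a single RHS value — holds.
(ii) {Branch, City} -> Rep: (Branch=Y73, City=S23): rows 1, 4, 8 → Rep takes values {x, t} — violation; (Branch=Y68, City=S23): rows 2, 6 → Rep takes values {l, t} — violation; (Branch=Y10, City=S67): rows 3, 10 → Rep takes values {s, i} — violation — fails.
(iii) Rep -> Branch: Rep=x: rows 1, 4, 12 → Branch takes values {Y73, Y10} — violation; Rep=l: rows 2, 7, 9 → Branch takes values {Y68, Y55} — violation; Rep=q: rows 5, 11 → Branch takes values {Y73, Y68} — violation; Rep=t: rows 6, 8 → Branch takes values {Y68, Y73} — violation — fails.
1 of the 3 dependencies holds.

1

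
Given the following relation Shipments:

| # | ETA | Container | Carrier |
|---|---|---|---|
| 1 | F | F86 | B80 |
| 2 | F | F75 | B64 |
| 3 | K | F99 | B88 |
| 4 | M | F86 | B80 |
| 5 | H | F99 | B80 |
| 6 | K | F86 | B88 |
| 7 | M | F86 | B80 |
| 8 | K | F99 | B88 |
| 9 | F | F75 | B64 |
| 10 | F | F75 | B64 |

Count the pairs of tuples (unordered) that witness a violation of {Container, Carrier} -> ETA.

(Container=F86, Carrier=B80): violating pairs (1,4), (1,7) — 2 pairs.
(Container=F75, Carrier=B64): all 3 rows agree on ETA — 0 pairs.
(Container=F99, Carrier=B88): all 2 rows agree on ETA — 0 pairs.

2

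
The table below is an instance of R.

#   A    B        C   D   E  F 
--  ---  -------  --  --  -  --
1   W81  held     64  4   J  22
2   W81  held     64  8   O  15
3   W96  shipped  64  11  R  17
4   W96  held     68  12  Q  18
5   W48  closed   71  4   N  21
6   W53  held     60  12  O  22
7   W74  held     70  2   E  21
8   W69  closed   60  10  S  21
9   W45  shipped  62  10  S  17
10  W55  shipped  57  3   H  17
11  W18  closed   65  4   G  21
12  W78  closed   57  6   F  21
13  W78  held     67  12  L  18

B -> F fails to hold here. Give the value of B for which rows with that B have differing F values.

B=held: rows 1, 2, 4, 6, 7, 13 → F takes values {22, 15, 18, 21} — violation
B=shipped: rows 3, 9, 10 → F = 17, 17, 17 ✓
B=closed: rows 5, 8, 11, 12 → F = 21, 21, 21, 21 ✓
The only B value with inconsistent F is B=held.

held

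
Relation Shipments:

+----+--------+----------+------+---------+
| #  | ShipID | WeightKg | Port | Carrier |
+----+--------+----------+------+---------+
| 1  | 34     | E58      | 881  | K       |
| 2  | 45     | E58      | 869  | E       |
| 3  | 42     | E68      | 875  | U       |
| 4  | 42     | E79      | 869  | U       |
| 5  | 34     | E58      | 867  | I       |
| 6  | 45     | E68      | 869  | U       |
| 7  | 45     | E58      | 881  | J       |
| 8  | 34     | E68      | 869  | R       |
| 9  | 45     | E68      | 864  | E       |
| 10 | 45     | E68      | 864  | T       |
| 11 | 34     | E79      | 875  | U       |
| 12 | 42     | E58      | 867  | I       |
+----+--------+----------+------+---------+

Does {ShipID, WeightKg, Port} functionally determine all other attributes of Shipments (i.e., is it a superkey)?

Rows 9 and 10 have the same {ShipID, WeightKg, Port} value (ShipID=45, WeightKg=E68, Port=864) but are distinct tuples, so {ShipID, WeightKg, Port} does not determine every attribute — not a superkey.

No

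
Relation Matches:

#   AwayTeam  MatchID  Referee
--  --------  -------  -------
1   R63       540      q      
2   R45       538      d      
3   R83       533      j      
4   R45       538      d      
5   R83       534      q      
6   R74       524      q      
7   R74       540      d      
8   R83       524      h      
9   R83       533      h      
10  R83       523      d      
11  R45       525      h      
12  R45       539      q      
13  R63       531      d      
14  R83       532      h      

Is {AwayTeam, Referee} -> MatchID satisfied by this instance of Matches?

No

(AwayTeam=R63, Referee=q): row 1 → MatchID = 540 ✓
(AwayTeam=R45, Referee=d): rows 2, 4 → MatchID = 538, 538 ✓
(AwayTeam=R83, Referee=j): row 3 → MatchID = 533 ✓
(AwayTeam=R83, Referee=q): row 5 → MatchID = 534 ✓
(AwayTeam=R74, Referee=q): row 6 → MatchID = 524 ✓
(AwayTeam=R74, Referee=d): row 7 → MatchID = 540 ✓
(AwayTeam=R83, Referee=h): rows 8, 9, 14 → MatchID takes values {524, 533, 532} — violation
(AwayTeam=R83, Referee=d): row 10 → MatchID = 523 ✓
(AwayTeam=R45, Referee=h): row 11 → MatchID = 525 ✓
(AwayTeam=R45, Referee=q): row 12 → MatchID = 539 ✓
(AwayTeam=R63, Referee=d): row 13 → MatchID = 531 ✓
Two rows agree on {AwayTeam, Referee} but differ on MatchID, so {AwayTeam, Referee} -> MatchID does not hold.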